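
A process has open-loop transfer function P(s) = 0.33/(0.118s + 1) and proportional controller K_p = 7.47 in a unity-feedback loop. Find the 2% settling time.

T_s ≈ 0.136 s

Closed loop: T(s) = K_p·P/(1+K_p·P) = 2.465/(0.118s + 1 + 2.465), with pole at s = −(1 + 2.465)/0.118 = −29.37.
τ = 1/29.37 = 0.03405 s, so 2% settling time ≈ 4τ = 0.136 s.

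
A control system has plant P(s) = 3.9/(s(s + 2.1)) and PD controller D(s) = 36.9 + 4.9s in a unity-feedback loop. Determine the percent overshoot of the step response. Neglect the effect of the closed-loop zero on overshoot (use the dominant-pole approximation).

Forward path: (36.9 + 4.9s)·3.9/(s(s+2.1)). The closed-loop characteristic equation is s² + (2.1 + 3.9·4.9)s + 3.9·36.9 = 0.
That is s² + 21.21s + 143.9 = 0, so ω_n = 12 rad/s and ζ = 21.21/(2·12) = 0.884.
%OS = 100·exp(−πζ/√(1−ζ²)) = 0.263%.

0.263%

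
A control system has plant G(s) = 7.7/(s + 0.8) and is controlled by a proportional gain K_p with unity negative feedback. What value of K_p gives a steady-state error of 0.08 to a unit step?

The loop is type 0, so e_ss(step) = 1/(1 + K_pos) with K_pos = K_p·G(0).
G(0) = 9.625. Require 1/(1 + K_p·9.625) = 0.08, so 1 + 9.625·K_p = 12.5.
K_p = (12.5 − 1)/9.625 = 1.19.

K_p = 1.19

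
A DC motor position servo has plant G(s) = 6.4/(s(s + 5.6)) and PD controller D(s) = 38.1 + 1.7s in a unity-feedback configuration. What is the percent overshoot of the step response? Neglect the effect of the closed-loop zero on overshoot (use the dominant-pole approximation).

Forward path: (38.1 + 1.7s)·6.4/(s(s+5.6)). The closed-loop characteristic equation is s² + (5.6 + 6.4·1.7)s + 6.4·38.1 = 0.
That is s² + 16.48s + 243.8 = 0, so ω_n = 15.62 rad/s and ζ = 16.48/(2·15.62) = 0.5277.
%OS = 100·exp(−πζ/√(1−ζ²)) = 14.2%.

14.2%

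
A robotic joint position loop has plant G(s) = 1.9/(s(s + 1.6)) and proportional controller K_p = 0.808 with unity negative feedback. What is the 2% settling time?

The closed-loop denominator s² + 1.6s + 1.535 gives ω_n = √1.535 = 1.239 and ζ = 1.6/(2ω_n) = 0.6457.
2% settling time T_s ≈ 4/(ζω_n) = 4/0.8 = 5 s.

T_s ≈ 5 s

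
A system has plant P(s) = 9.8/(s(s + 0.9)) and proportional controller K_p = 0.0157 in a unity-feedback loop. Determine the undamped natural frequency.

The closed-loop denominator is s(s+0.9) + 0.0157·9.8 = s² + 0.9s + 0.1539.
So ω_n² = 0.1539 ⇒ ω_n = 0.3922 rad/s, and ζ = 0.9/(2ω_n) = 1.15.

ω_n = 0.392 rad/s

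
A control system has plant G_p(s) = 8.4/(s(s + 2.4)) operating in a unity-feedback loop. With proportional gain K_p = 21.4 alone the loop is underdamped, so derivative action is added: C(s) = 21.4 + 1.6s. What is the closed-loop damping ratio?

ζ = 0.591

Forward path: (21.4 + 1.6s)·8.4/(s(s+2.4)). The closed-loop characteristic equation is s² + (2.4 + 8.4·1.6)s + 8.4·21.4 = 0.
That is s² + 15.84s + 179.8 = 0, so ω_n = 13.41 rad/s and ζ = 15.84/(2·13.41) = 0.5907.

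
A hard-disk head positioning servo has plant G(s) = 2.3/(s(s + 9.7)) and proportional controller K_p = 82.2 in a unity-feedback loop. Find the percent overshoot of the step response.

30.6%

Closed-loop characteristic equation: s² + 9.7s + 189.1 = 0, so ω_n = 13.75 rad/s and ζ = 9.7/(2·13.75) = 0.3527.
%OS = 100·exp(−πζ/√(1−ζ²)) = 100·exp(−π·0.3527/√0.8756) = 30.6%.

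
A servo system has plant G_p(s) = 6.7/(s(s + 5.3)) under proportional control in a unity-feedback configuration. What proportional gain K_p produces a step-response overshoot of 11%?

From %OS = 100·exp(−πζ/√(1−ζ²)) = 11%, ζ = −ln(0.11)/√(π²+ln²(0.11)) = 0.5749.
Characteristic equation s² + 5.3s + 6.7K_p = 0 gives ζ = 5.3/(2√(6.7K_p)).
Setting ζ = 0.5749: √(6.7K_p) = 5.3/(2·0.5749) = 4.61, so K_p = 21.25/6.7 = 3.17.

K_p = 3.17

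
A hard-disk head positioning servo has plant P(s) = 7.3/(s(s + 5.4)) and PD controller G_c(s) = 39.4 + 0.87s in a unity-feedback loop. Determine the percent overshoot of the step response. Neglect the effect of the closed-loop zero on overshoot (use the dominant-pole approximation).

31.3%

Forward path: (39.4 + 0.87s)·7.3/(s(s+5.4)). The closed-loop characteristic equation is s² + (5.4 + 7.3·0.87)s + 7.3·39.4 = 0.
That is s² + 11.75s + 287.6 = 0, so ω_n = 16.96 rad/s and ζ = 11.75/(2·16.96) = 0.3464.
%OS = 100·exp(−πζ/√(1−ζ²)) = 31.3%.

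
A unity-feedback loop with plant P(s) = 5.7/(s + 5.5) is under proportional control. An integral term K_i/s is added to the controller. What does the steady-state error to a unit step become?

0

Adding integral action puts a pole at s = 0 in the forward path, raising the system type to 1; a type-1 loop has zero steady-state error to a step.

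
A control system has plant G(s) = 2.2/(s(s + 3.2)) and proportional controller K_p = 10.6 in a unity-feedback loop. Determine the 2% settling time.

T_s ≈ 2.5 s

The closed-loop denominator s² + 3.2s + 23.32 gives ω_n = √23.32 = 4.829 and ζ = 3.2/(2ω_n) = 0.3313.
2% settling time T_s ≈ 4/(ζω_n) = 4/1.6 = 2.5 s.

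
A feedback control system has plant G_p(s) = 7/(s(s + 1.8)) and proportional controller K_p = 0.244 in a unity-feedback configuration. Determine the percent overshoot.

5.06%

The closed-loop denominator s² + 1.8s + 1.708 gives ω_n = √1.708 = 1.307 and ζ = 1.8/(2ω_n) = 0.6887.
%OS = 100·exp(−πζ/√(1−ζ²)) = 100·exp(−π·0.6887/√0.5258) = 5.06%.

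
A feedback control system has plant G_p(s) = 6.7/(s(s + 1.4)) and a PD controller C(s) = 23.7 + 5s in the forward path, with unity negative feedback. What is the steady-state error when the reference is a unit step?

The open loop C(s)G_p(s) has a pole at the origin (type 1), so the static position error constant is infinite and e_ss = 1/(1+∞) = 0.

0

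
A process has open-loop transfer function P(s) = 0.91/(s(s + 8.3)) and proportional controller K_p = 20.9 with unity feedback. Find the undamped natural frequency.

With unity feedback the closed-loop characteristic equation is s² + 8.3s + 20.9·0.91 = s² + 8.3s + 19.02 = 0.
So ω_n² = 19.02 ⇒ ω_n = 4.361 rad/s, and ζ = 8.3/(2ω_n) = 0.952.

ω_n = 4.36 rad/s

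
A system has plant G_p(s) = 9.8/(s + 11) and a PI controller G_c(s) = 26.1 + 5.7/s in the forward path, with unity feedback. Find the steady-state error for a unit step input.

0

The open loop G_c(s)G_p(s) has a pole at the origin (type 1), so the static position error constant is infinite and e_ss = 1/(1+∞) = 0.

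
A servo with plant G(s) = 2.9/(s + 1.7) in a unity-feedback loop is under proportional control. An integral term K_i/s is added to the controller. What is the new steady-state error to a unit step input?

0

The integrator makes K_pos = lim_{s→0} C(s)G(s) infinite, so e_ss = 1/(1+K_pos) = 0.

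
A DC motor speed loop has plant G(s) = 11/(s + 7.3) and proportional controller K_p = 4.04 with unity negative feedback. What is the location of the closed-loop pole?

Closed-loop transfer function: T(s) = K_p·G(s)/(1 + K_p·G(s)) = 44.44/(s + 7.3 + 44.44) = 44.44/(s + 51.74).
The closed-loop pole is at s = −51.74.

s = -51.74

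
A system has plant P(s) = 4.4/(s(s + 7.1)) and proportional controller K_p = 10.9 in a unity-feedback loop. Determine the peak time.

T_p = 0.528 s

The closed-loop denominator s² + 7.1s + 47.96 gives ω_n = √47.96 = 6.925 and ζ = 7.1/(2ω_n) = 0.5126.
Damped frequency ω_d = ω_n√(1−ζ²) = 5.946 rad/s, so peak time T_p = π/ω_d = 0.528 s.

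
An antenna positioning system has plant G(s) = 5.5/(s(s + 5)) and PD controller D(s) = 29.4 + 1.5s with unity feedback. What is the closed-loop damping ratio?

Forward path: (29.4 + 1.5s)·5.5/(s(s+5)). The closed-loop characteristic equation is s² + (5 + 5.5·1.5)s + 5.5·29.4 = 0.
That is s² + 13.25s + 161.7 = 0, so ω_n = 12.72 rad/s and ζ = 13.25/(2·12.72) = 0.521.

ζ = 0.521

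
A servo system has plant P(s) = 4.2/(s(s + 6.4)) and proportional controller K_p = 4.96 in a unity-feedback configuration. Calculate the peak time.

The closed-loop denominator s² + 6.4s + 20.83 gives ω_n = √20.83 = 4.564 and ζ = 6.4/(2ω_n) = 0.7011.
Damped frequency ω_d = ω_n√(1−ζ²) = 3.255 rad/s, so peak time T_p = π/ω_d = 0.965 s.

T_p = 0.965 s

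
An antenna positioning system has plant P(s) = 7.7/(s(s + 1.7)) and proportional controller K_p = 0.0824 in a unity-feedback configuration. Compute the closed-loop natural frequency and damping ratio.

1 + K_p·P(s) = 0 gives s² + 1.7s + 0.6345 = 0.
So ω_n² = 0.6345 ⇒ ω_n = 0.7965 rad/s, and ζ = 1.7/(2ω_n) = 1.07.

ω_n = 0.797 rad/s, ζ = 1.07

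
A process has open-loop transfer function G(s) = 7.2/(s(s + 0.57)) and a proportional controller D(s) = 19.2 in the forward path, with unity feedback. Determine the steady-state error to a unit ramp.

0.00412

The loop has one pole at the origin (type 1). Velocity error constant K_v = lim_{s→0} s·D(s)G(s) = 19.2·7.2/0.57 = 242.5.
Steady-state error to a unit ramp: e_ss = 1/K_v = 0.00412.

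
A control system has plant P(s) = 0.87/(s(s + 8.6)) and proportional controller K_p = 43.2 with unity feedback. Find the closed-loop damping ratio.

ζ = 0.701

1 + K_p·P(s) = 0 gives s² + 8.6s + 37.58 = 0.
Matching s² + 2ζω_n s + ω_n²: ω_n = √37.58 = 6.131 rad/s and 2ζω_n = 8.6, so ζ = 8.6/(2·6.131) = 0.701.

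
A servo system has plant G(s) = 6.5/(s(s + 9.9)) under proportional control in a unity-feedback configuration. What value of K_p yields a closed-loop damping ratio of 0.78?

Closed-loop characteristic equation: s² + 9.9s + K_p·6.5 = 0.
So ω_n = √(6.5K_p) and 2ζω_n = 9.9, giving ζ = 9.9/(2√(6.5K_p)).
Setting ζ = 0.78: √(6.5K_p) = 9.9/(2·0.78) = 6.346, so K_p = 40.27/6.5 = 6.2.

K_p = 6.2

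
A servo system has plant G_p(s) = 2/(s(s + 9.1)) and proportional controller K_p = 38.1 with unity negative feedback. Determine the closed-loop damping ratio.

ζ = 0.521

1 + K_p·G_p(s) = 0 gives s² + 9.1s + 76.2 = 0.
Matching s² + 2ζω_n s + ω_n²: ω_n = √76.2 = 8.729 rad/s and 2ζω_n = 9.1, so ζ = 9.1/(2·8.729) = 0.521.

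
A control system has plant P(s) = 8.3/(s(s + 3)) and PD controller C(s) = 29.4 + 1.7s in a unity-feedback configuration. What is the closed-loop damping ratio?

Forward path: (29.4 + 1.7s)·8.3/(s(s+3)). The closed-loop characteristic equation is s² + (3 + 8.3·1.7)s + 8.3·29.4 = 0.
That is s² + 17.11s + 244 = 0, so ω_n = 15.62 rad/s and ζ = 17.11/(2·15.62) = 0.5477.

ζ = 0.548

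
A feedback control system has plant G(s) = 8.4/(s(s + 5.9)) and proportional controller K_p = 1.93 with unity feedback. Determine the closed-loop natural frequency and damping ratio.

ω_n = 4.03 rad/s, ζ = 0.733

With unity feedback the closed-loop characteristic equation is s² + 5.9s + 1.93·8.4 = s² + 5.9s + 16.21 = 0.
Matching s² + 2ζω_n s + ω_n²: ω_n = √16.21 = 4.026 rad/s and 2ζω_n = 5.9, so ζ = 5.9/(2·4.026) = 0.733.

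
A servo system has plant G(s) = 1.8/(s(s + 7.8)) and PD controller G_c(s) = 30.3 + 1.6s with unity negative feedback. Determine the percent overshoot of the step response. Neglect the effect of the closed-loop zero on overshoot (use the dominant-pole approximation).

Forward path: (30.3 + 1.6s)·1.8/(s(s+7.8)). The closed-loop characteristic equation is s² + (7.8 + 1.8·1.6)s + 1.8·30.3 = 0.
That is s² + 10.68s + 54.54 = 0, so ω_n = 7.385 rad/s and ζ = 10.68/(2·7.385) = 0.7231.
%OS = 100·exp(−πζ/√(1−ζ²)) = 3.73%.

3.73%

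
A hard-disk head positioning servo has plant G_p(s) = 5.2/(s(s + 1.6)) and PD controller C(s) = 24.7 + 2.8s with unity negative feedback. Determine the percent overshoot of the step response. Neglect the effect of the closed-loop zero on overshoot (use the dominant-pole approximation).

Forward path: (24.7 + 2.8s)·5.2/(s(s+1.6)). The closed-loop characteristic equation is s² + (1.6 + 5.2·2.8)s + 5.2·24.7 = 0.
That is s² + 16.16s + 128.4 = 0, so ω_n = 11.33 rad/s and ζ = 16.16/(2·11.33) = 0.713.
%OS = 100·exp(−πζ/√(1−ζ²)) = 4.1%.

4.1%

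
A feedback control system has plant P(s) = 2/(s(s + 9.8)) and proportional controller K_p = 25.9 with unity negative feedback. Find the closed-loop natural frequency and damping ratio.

ω_n = 7.2 rad/s, ζ = 0.681

With unity feedback the closed-loop characteristic equation is s² + 9.8s + 25.9·2 = s² + 9.8s + 51.8 = 0.
So ω_n² = 51.8 ⇒ ω_n = 7.197 rad/s, and ζ = 9.8/(2ω_n) = 0.681.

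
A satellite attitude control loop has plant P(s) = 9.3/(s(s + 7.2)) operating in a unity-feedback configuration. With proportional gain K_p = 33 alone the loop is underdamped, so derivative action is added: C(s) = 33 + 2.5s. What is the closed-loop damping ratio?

Forward path: (33 + 2.5s)·9.3/(s(s+7.2)). The closed-loop characteristic equation is s² + (7.2 + 9.3·2.5)s + 9.3·33 = 0.
That is s² + 30.45s + 306.9 = 0, so ω_n = 17.52 rad/s and ζ = 30.45/(2·17.52) = 0.8691.

ζ = 0.869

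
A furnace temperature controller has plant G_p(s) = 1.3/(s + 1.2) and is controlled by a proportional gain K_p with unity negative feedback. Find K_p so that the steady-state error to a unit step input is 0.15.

K_p = 5.23

The loop is type 0, so e_ss(step) = 1/(1 + K_pos) with K_pos = K_p·G_p(0).
G_p(0) = 1.083. Require 1/(1 + K_p·1.083) = 0.15, so 1 + 1.083·K_p = 6.667.
K_p = (6.667 − 1)/1.083 = 5.23.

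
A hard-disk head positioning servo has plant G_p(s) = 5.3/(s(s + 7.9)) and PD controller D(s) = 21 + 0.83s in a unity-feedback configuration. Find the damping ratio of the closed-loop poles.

Forward path: (21 + 0.83s)·5.3/(s(s+7.9)). The closed-loop characteristic equation is s² + (7.9 + 5.3·0.83)s + 5.3·21 = 0.
That is s² + 12.3s + 111.3 = 0, so ω_n = 10.55 rad/s and ζ = 12.3/(2·10.55) = 0.5829.

ζ = 0.583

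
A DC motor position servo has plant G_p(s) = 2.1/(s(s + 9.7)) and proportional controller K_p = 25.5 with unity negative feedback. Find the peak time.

Closed-loop characteristic equation: s² + 9.7s + 53.55 = 0, so ω_n = 7.318 rad/s and ζ = 9.7/(2·7.318) = 0.6628.
Damped frequency ω_d = ω_n√(1−ζ²) = 5.48 rad/s, so peak time T_p = π/ω_d = 0.573 s.

T_p = 0.573 s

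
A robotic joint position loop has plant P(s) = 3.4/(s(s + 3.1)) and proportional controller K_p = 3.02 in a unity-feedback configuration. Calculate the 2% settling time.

Closed-loop characteristic equation: s² + 3.1s + 10.27 = 0, so ω_n = 3.204 rad/s and ζ = 3.1/(2·3.204) = 0.4837.
2% settling time T_s ≈ 4/(ζω_n) = 4/1.55 = 2.58 s.

T_s ≈ 2.58 s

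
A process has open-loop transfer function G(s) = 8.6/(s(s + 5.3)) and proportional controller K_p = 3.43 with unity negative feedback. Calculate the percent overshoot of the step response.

17.3%

The closed-loop denominator s² + 5.3s + 29.5 gives ω_n = √29.5 = 5.431 and ζ = 5.3/(2ω_n) = 0.4879.
%OS = 100·exp(−πζ/√(1−ζ²)) = 100·exp(−π·0.4879/√0.7619) = 17.3%.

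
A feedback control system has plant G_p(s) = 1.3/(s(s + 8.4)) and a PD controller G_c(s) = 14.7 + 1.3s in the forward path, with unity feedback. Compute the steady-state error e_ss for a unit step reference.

0

The open loop G_c(s)G_p(s) has a pole at the origin (type 1), so the static position error constant is infinite and e_ss = 1/(1+∞) = 0.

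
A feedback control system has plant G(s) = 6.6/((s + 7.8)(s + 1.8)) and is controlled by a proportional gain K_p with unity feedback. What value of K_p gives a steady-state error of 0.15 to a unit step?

K_p = 12.1

The loop is type 0, so e_ss(step) = 1/(1 + K_pos) with K_pos = K_p·G(0).
G(0) = 0.4701. Require 1/(1 + K_p·0.4701) = 0.15, so 1 + 0.4701·K_p = 6.667.
K_p = (6.667 − 1)/0.4701 = 12.1.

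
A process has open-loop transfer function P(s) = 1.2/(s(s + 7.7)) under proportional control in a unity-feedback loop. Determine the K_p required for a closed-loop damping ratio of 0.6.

Closed-loop characteristic equation: s² + 7.7s + K_p·1.2 = 0.
So ω_n = √(1.2K_p) and 2ζω_n = 7.7, giving ζ = 7.7/(2√(1.2K_p)).
Setting ζ = 0.6: √(1.2K_p) = 7.7/(2·0.6) = 6.417, so K_p = 41.17/1.2 = 34.3.

K_p = 34.3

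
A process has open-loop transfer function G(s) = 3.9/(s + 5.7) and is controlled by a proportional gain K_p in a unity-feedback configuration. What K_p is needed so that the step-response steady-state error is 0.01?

K_p = 145

Steady-state error for a unit step on this type-0 loop is 1/(1 + K_p·G(0)).
G(0) = 0.6842. Require 1/(1 + K_p·0.6842) = 0.01, so 1 + 0.6842·K_p = 100.
K_p = (100 − 1)/0.6842 = 145.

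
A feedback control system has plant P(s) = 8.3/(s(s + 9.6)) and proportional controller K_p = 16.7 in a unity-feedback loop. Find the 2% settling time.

T_s ≈ 0.833 s

From 1 + K_pP(s) = 0: s² + 9.6s + 138.6 = 0 ⇒ ω_n = 11.77, ζ = 0.4077.
2% settling time T_s ≈ 4/(ζω_n) = 4/4.8 = 0.833 s.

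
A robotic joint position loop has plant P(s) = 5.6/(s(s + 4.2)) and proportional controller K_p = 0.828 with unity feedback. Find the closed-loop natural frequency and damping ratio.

ω_n = 2.15 rad/s, ζ = 0.975

1 + K_p·P(s) = 0 gives s² + 4.2s + 4.637 = 0.
Matching s² + 2ζω_n s + ω_n²: ω_n = √4.637 = 2.153 rad/s and 2ζω_n = 4.2, so ζ = 4.2/(2·2.153) = 0.975.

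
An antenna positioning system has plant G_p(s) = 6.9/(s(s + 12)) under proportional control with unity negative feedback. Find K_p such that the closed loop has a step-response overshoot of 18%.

K_p = 22.7

From %OS = 100·exp(−πζ/√(1−ζ²)) = 18%, ζ = −ln(0.18)/√(π²+ln²(0.18)) = 0.4791.
Characteristic equation s² + 12s + 6.9K_p = 0 gives ζ = 12/(2√(6.9K_p)).
Setting ζ = 0.4791: √(6.9K_p) = 12/(2·0.4791) = 12.52, so K_p = 156.8/6.9 = 22.7.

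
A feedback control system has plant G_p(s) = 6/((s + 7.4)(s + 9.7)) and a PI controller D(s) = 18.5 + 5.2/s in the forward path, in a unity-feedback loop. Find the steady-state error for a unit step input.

0

The open loop D(s)G_p(s) has a pole at the origin (type 1), so the static position error constant is infinite and e_ss = 1/(1+∞) = 0.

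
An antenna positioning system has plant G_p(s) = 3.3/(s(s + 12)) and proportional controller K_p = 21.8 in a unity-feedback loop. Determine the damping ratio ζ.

ζ = 0.707

1 + K_p·G_p(s) = 0 gives s² + 12s + 71.94 = 0.
So ω_n² = 71.94 ⇒ ω_n = 8.482 rad/s, and ζ = 12/(2ω_n) = 0.707.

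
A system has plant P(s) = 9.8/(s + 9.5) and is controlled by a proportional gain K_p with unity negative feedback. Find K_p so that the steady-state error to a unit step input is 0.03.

The loop is type 0, so e_ss(step) = 1/(1 + K_pos) with K_pos = K_p·P(0).
P(0) = 1.032. Require 1/(1 + K_p·1.032) = 0.03, so 1 + 1.032·K_p = 33.33.
K_p = (33.33 − 1)/1.032 = 31.3.

K_p = 31.3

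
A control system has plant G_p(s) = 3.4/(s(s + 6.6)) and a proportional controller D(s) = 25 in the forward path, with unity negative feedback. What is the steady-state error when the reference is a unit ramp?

The loop has one pole at the origin (type 1). Velocity error constant K_v = lim_{s→0} s·D(s)G_p(s) = 25·3.4/6.6 = 12.88.
Steady-state error to a unit ramp: e_ss = 1/K_v = 0.0776.

0.0776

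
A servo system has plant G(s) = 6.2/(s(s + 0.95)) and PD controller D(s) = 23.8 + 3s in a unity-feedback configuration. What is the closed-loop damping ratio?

ζ = 0.805

Forward path: (23.8 + 3s)·6.2/(s(s+0.95)). The closed-loop characteristic equation is s² + (0.95 + 6.2·3)s + 6.2·23.8 = 0.
That is s² + 19.55s + 147.6 = 0, so ω_n = 12.15 rad/s and ζ = 19.55/(2·12.15) = 0.8047.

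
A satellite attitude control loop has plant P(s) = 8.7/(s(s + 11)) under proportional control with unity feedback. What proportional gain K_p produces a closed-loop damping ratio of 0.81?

Closed-loop characteristic equation: s² + 11s + K_p·8.7 = 0.
So ω_n = √(8.7K_p) and 2ζω_n = 11, giving ζ = 11/(2√(8.7K_p)).
Setting ζ = 0.81: √(8.7K_p) = 11/(2·0.81) = 6.79, so K_p = 46.11/8.7 = 5.3.

K_p = 5.3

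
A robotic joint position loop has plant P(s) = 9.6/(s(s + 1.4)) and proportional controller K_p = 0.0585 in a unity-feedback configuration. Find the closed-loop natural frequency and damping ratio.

ω_n = 0.749 rad/s, ζ = 0.934

With unity feedback the closed-loop characteristic equation is s² + 1.4s + 0.0585·9.6 = s² + 1.4s + 0.5616 = 0.
So ω_n² = 0.5616 ⇒ ω_n = 0.7494 rad/s, and ζ = 1.4/(2ω_n) = 0.934.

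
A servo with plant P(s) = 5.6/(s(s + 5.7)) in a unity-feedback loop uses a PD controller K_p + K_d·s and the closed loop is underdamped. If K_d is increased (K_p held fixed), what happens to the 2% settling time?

Characteristic equation s² + (5.7 + 5.6K_d)s + 5.6K_p = 0: raising K_d increases ζω_n = (5.7+5.6K_d)/2 while the loop stays underdamped, so T_s ≈ 4/(ζω_n) decreases.

decrease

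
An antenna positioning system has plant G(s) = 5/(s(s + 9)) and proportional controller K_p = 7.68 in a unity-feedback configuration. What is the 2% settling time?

From 1 + K_pG(s) = 0: s² + 9s + 38.4 = 0 ⇒ ω_n = 6.197, ζ = 0.7262.
2% settling time T_s ≈ 4/(ζω_n) = 4/4.5 = 0.889 s.

T_s ≈ 0.889 s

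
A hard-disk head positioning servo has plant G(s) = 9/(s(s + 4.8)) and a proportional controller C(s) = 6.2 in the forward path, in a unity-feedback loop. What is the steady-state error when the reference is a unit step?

The open loop C(s)G(s) has a pole at the origin (type 1), so the static position error constant is infinite and e_ss = 1/(1+∞) = 0.

0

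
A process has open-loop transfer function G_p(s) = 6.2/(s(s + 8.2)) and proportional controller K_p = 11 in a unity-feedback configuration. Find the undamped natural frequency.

With unity feedback the closed-loop characteristic equation is s² + 8.2s + 11·6.2 = s² + 8.2s + 68.2 = 0.
Matching s² + 2ζω_n s + ω_n²: ω_n = √68.2 = 8.258 rad/s and 2ζω_n = 8.2, so ζ = 8.2/(2·8.258) = 0.496.

ω_n = 8.26 rad/s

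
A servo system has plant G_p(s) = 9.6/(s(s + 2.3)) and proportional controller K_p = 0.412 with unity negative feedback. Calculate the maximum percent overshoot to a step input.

The closed-loop denominator s² + 2.3s + 3.955 gives ω_n = √3.955 = 1.989 and ζ = 2.3/(2ω_n) = 0.5782.
%OS = 100·exp(−πζ/√(1−ζ²)) = 100·exp(−π·0.5782/√0.6656) = 10.8%.

10.8%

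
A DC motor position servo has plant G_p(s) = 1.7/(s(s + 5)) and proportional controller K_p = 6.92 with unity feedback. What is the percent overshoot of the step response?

From 1 + K_pG_p(s) = 0: s² + 5s + 11.76 = 0 ⇒ ω_n = 3.43, ζ = 0.7289.
%OS = 100·exp(−πζ/√(1−ζ²)) = 100·exp(−π·0.7289/√0.4687) = 3.53%.

3.53%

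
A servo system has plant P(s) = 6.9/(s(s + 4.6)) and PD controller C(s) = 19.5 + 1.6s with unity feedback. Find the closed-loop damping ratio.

Forward path: (19.5 + 1.6s)·6.9/(s(s+4.6)). The closed-loop characteristic equation is s² + (4.6 + 6.9·1.6)s + 6.9·19.5 = 0.
That is s² + 15.64s + 134.6 = 0, so ω_n = 11.6 rad/s and ζ = 15.64/(2·11.6) = 0.6742.

ζ = 0.674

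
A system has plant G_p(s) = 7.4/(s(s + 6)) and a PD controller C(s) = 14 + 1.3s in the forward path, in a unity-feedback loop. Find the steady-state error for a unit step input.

The open loop C(s)G_p(s) has a pole at the origin (type 1), so the static position error constant is infinite and e_ss = 1/(1+∞) = 0.

0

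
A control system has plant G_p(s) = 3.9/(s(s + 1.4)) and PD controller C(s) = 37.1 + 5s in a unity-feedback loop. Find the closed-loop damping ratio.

Forward path: (37.1 + 5s)·3.9/(s(s+1.4)). The closed-loop characteristic equation is s² + (1.4 + 3.9·5)s + 3.9·37.1 = 0.
That is s² + 20.9s + 144.7 = 0, so ω_n = 12.03 rad/s and ζ = 20.9/(2·12.03) = 0.8688.

ζ = 0.869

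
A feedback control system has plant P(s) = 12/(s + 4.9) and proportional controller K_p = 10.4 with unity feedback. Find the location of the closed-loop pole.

s = -129.7

Closed-loop transfer function: T(s) = K_p·P(s)/(1 + K_p·P(s)) = 124.8/(s + 4.9 + 124.8) = 124.8/(s + 129.7).
The closed-loop pole is at s = −129.7.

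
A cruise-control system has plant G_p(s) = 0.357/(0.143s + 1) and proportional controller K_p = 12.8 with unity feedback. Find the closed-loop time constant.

τ = 0.0257 s

Closed loop: T(s) = K_p·G_p/(1+K_p·G_p) = 4.57/(0.143s + 1 + 4.57), with pole at s = −(1 + 4.57)/0.143 = −38.95.
Closed-loop time constant τ = 1/38.95 = 0.0257 s.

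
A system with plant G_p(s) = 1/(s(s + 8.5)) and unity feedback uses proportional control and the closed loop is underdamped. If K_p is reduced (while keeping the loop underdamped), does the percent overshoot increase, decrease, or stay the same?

decrease

ζ = 8.5/(2√(1K_p)) rises as K_p falls; higher damping means less overshoot.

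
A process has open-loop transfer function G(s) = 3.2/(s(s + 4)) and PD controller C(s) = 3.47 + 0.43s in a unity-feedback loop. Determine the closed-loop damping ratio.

Forward path: (3.47 + 0.43s)·3.2/(s(s+4)). The closed-loop characteristic equation is s² + (4 + 3.2·0.43)s + 3.2·3.47 = 0.
That is s² + 5.376s + 11.1 = 0, so ω_n = 3.332 rad/s and ζ = 5.376/(2·3.332) = 0.8067.

ζ = 0.807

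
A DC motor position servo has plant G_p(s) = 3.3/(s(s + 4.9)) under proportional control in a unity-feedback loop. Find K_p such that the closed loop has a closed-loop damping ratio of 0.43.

K_p = 9.84

Closed-loop characteristic equation: s² + 4.9s + K_p·3.3 = 0.
So ω_n = √(3.3K_p) and 2ζω_n = 4.9, giving ζ = 4.9/(2√(3.3K_p)).
Setting ζ = 0.43: √(3.3K_p) = 4.9/(2·0.43) = 5.698, so K_p = 32.46/3.3 = 9.84.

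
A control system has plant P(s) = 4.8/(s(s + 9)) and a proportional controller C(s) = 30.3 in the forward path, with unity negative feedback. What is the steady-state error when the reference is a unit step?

The open loop C(s)P(s) has a pole at the origin (type 1), so the static position error constant is infinite and e_ss = 1/(1+∞) = 0.

0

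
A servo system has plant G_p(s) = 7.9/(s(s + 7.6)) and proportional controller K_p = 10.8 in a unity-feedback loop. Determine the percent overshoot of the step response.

The closed-loop denominator s² + 7.6s + 85.32 gives ω_n = √85.32 = 9.237 and ζ = 7.6/(2ω_n) = 0.4114.
%OS = 100·exp(−πζ/√(1−ζ²)) = 100·exp(−π·0.4114/√0.8308) = 24.2%.

24.2%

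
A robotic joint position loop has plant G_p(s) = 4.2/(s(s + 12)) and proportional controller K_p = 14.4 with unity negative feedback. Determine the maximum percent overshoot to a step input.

The closed-loop denominator s² + 12s + 60.48 gives ω_n = √60.48 = 7.777 and ζ = 12/(2ω_n) = 0.7715.
%OS = 100·exp(−πζ/√(1−ζ²)) = 100·exp(−π·0.7715/√0.4048) = 2.22%.

2.22%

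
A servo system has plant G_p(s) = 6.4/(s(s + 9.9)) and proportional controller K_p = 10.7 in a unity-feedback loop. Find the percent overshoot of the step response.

9.58%

Closed-loop characteristic equation: s² + 9.9s + 68.48 = 0, so ω_n = 8.275 rad/s and ζ = 9.9/(2·8.275) = 0.5982.
%OS = 100·exp(−πζ/√(1−ζ²)) = 100·exp(−π·0.5982/√0.6422) = 9.58%.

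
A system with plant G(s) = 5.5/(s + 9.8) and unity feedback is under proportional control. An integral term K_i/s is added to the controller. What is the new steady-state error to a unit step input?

0

The integrator makes K_pos = lim_{s→0} C(s)G(s) infinite, so e_ss = 1/(1+K_pos) = 0.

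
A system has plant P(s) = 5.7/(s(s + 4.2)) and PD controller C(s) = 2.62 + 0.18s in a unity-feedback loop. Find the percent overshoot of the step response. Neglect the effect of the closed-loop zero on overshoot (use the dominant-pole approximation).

5.6%

Forward path: (2.62 + 0.18s)·5.7/(s(s+4.2)). The closed-loop characteristic equation is s² + (4.2 + 5.7·0.18)s + 5.7·2.62 = 0.
That is s² + 5.226s + 14.93 = 0, so ω_n = 3.864 rad/s and ζ = 5.226/(2·3.864) = 0.6762.
%OS = 100·exp(−πζ/√(1−ζ²)) = 5.6%.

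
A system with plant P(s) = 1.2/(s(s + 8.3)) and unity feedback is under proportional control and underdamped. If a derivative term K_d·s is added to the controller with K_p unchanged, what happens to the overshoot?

The derivative term adds K·K_d to the s-coefficient of the characteristic equation, raising 2ζω_n while ω_n is unchanged; ζ increases, so overshoot decreases.

decrease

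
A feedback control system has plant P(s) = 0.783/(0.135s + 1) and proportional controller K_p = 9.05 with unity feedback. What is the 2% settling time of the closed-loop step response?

T_s ≈ 0.0668 s

Closed loop: T(s) = K_p·P/(1+K_p·P) = 7.086/(0.135s + 1 + 7.086), with pole at s = −(1 + 7.086)/0.135 = −59.9.
τ = 1/59.9 = 0.0167 s, so 2% settling time ≈ 4τ = 0.0668 s.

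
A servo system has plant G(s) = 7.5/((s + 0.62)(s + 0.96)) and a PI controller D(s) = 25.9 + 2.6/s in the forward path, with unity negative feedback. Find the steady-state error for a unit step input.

The open loop D(s)G(s) has a pole at the origin (type 1), so the static position error constant is infinite and e_ss = 1/(1+∞) = 0.

0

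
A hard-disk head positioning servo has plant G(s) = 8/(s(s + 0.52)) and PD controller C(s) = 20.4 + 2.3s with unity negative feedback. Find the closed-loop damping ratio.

Forward path: (20.4 + 2.3s)·8/(s(s+0.52)). The closed-loop characteristic equation is s² + (0.52 + 8·2.3)s + 8·20.4 = 0.
That is s² + 18.92s + 163.2 = 0, so ω_n = 12.77 rad/s and ζ = 18.92/(2·12.77) = 0.7405.

ζ = 0.741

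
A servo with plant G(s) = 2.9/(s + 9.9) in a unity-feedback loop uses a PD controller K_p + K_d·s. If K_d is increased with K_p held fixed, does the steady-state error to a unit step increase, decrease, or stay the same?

K_d affects only the transient (the s-coefficient); the DC loop gain, and hence e_ss, depends only on K_p.

unchanged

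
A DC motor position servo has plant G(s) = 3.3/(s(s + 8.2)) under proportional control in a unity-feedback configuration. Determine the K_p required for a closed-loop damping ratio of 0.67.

K_p = 11.3

Closed-loop characteristic equation: s² + 8.2s + K_p·3.3 = 0.
So ω_n = √(3.3K_p) and 2ζω_n = 8.2, giving ζ = 8.2/(2√(3.3K_p)).
Setting ζ = 0.67: √(3.3K_p) = 8.2/(2·0.67) = 6.119, so K_p = 37.45/3.3 = 11.3.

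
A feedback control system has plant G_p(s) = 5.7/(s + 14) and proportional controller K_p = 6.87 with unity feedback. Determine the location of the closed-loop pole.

Closed-loop transfer function: T(s) = K_p·G_p(s)/(1 + K_p·G_p(s)) = 39.16/(s + 14 + 39.16) = 39.16/(s + 53.16).
The closed-loop pole is at s = −53.16.

s = -53.16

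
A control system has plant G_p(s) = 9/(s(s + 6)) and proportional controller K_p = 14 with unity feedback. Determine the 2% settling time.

The closed-loop denominator s² + 6s + 126 gives ω_n = √126 = 11.22 and ζ = 6/(2ω_n) = 0.2673.
2% settling time T_s ≈ 4/(ζω_n) = 4/3 = 1.33 s.

T_s ≈ 1.33 s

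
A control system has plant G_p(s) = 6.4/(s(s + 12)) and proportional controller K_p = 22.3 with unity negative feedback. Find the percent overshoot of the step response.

The closed-loop denominator s² + 12s + 142.7 gives ω_n = √142.7 = 11.95 and ζ = 12/(2ω_n) = 0.5022.
%OS = 100·exp(−πζ/√(1−ζ²)) = 100·exp(−π·0.5022/√0.7478) = 16.1%.

16.1%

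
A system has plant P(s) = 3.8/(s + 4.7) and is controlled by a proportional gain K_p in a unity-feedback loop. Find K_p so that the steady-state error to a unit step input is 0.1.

The loop is type 0, so e_ss(step) = 1/(1 + K_pos) with K_pos = K_p·P(0).
P(0) = 0.8085. Require 1/(1 + K_p·0.8085) = 0.1, so 1 + 0.8085·K_p = 10.
K_p = (10 − 1)/0.8085 = 11.1.

K_p = 11.1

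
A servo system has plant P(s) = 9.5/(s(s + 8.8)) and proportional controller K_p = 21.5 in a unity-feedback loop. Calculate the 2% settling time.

T_s ≈ 0.909 s

From 1 + K_pP(s) = 0: s² + 8.8s + 204.2 = 0 ⇒ ω_n = 14.29, ζ = 0.3079.
2% settling time T_s ≈ 4/(ζω_n) = 4/4.4 = 0.909 s.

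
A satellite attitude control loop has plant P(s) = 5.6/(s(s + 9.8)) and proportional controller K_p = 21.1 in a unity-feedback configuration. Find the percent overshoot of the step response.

The closed-loop denominator s² + 9.8s + 118.2 gives ω_n = √118.2 = 10.87 and ζ = 9.8/(2ω_n) = 0.4508.
%OS = 100·exp(−πζ/√(1−ζ²)) = 100·exp(−π·0.4508/√0.7968) = 20.5%.

20.5%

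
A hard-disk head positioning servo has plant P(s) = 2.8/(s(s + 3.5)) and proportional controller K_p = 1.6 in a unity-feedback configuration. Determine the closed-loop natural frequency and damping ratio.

The closed-loop denominator is s(s+3.5) + 1.6·2.8 = s² + 3.5s + 4.48.
Matching s² + 2ζω_n s + ω_n²: ω_n = √4.48 = 2.117 rad/s and 2ζω_n = 3.5, so ζ = 3.5/(2·2.117) = 0.827.

ω_n = 2.12 rad/s, ζ = 0.827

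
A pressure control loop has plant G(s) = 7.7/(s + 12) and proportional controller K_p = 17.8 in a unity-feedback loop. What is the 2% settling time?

T_s ≈ 0.0268 s

Closed-loop transfer function: T(s) = K_p·G(s)/(1 + K_p·G(s)) = 137.1/(s + 12 + 137.1) = 137.1/(s + 149.1).
Time constant τ = 1/149.1 = 0.006709 s, so the 2% settling time is about 4τ = 0.0268 s.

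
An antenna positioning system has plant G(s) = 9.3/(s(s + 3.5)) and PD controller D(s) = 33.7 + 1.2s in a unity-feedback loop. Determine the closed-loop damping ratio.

Forward path: (33.7 + 1.2s)·9.3/(s(s+3.5)). The closed-loop characteristic equation is s² + (3.5 + 9.3·1.2)s + 9.3·33.7 = 0.
That is s² + 14.66s + 313.4 = 0, so ω_n = 17.7 rad/s and ζ = 14.66/(2·17.7) = 0.414.

ζ = 0.414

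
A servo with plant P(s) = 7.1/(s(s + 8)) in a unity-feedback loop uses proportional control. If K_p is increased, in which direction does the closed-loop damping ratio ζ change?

decrease

ζ = 8/(2√(7.1K_p)); increasing K_p raises the denominator, so ζ falls.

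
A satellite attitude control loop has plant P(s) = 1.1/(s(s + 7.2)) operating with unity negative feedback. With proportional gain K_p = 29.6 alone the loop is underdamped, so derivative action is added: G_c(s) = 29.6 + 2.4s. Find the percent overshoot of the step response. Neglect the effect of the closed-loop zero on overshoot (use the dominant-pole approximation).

Forward path: (29.6 + 2.4s)·1.1/(s(s+7.2)). The closed-loop characteristic equation is s² + (7.2 + 1.1·2.4)s + 1.1·29.6 = 0.
That is s² + 9.84s + 32.56 = 0, so ω_n = 5.706 rad/s and ζ = 9.84/(2·5.706) = 0.8622.
%OS = 100·exp(−πζ/√(1−ζ²)) = 0.476%.

0.476%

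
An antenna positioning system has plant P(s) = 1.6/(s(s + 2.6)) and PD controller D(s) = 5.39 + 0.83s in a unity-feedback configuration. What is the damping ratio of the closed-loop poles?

Forward path: (5.39 + 0.83s)·1.6/(s(s+2.6)). The closed-loop characteristic equation is s² + (2.6 + 1.6·0.83)s + 1.6·5.39 = 0.
That is s² + 3.928s + 8.624 = 0, so ω_n = 2.937 rad/s and ζ = 3.928/(2·2.937) = 0.6688.

ζ = 0.669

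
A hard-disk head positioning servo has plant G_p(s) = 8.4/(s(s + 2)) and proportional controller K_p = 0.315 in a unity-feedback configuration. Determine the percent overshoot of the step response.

From 1 + K_pG_p(s) = 0: s² + 2s + 2.646 = 0 ⇒ ω_n = 1.627, ζ = 0.6148.
%OS = 100·exp(−πζ/√(1−ζ²)) = 100·exp(−π·0.6148/√0.6221) = 8.64%.

8.64%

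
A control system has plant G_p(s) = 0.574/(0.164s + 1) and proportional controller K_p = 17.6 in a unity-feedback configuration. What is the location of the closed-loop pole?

Closed loop: T(s) = K_p·G_p/(1+K_p·G_p) = 10.1/(0.164s + 1 + 10.1), with pole at s = −(1 + 10.1)/0.164 = −67.7.

s = -67.7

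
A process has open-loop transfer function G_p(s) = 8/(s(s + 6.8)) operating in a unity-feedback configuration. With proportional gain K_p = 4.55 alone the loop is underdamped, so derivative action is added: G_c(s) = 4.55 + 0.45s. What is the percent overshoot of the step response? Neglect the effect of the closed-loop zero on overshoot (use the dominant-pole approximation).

Forward path: (4.55 + 0.45s)·8/(s(s+6.8)). The closed-loop characteristic equation is s² + (6.8 + 8·0.45)s + 8·4.55 = 0.
That is s² + 10.4s + 36.4 = 0, so ω_n = 6.033 rad/s and ζ = 10.4/(2·6.033) = 0.8619.
%OS = 100·exp(−πζ/√(1−ζ²)) = 0.48%.

0.48%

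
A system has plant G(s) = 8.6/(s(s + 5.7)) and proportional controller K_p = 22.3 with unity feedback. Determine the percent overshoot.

The closed-loop denominator s² + 5.7s + 191.8 gives ω_n = √191.8 = 13.85 and ζ = 5.7/(2ω_n) = 0.2058.
%OS = 100·exp(−πζ/√(1−ζ²)) = 100·exp(−π·0.2058/√0.9576) = 51.7%.

51.7%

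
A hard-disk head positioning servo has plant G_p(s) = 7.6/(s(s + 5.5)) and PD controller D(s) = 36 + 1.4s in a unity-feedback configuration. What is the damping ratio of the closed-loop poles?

ζ = 0.488

Forward path: (36 + 1.4s)·7.6/(s(s+5.5)). The closed-loop characteristic equation is s² + (5.5 + 7.6·1.4)s + 7.6·36 = 0.
That is s² + 16.14s + 273.6 = 0, so ω_n = 16.54 rad/s and ζ = 16.14/(2·16.54) = 0.4879.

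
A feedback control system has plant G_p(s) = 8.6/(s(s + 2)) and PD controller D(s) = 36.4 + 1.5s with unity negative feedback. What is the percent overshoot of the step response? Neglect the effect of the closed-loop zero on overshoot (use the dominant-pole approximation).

Forward path: (36.4 + 1.5s)·8.6/(s(s+2)). The closed-loop characteristic equation is s² + (2 + 8.6·1.5)s + 8.6·36.4 = 0.
That is s² + 14.9s + 313 = 0, so ω_n = 17.69 rad/s and ζ = 14.9/(2·17.69) = 0.4211.
%OS = 100·exp(−πζ/√(1−ζ²)) = 23.3%.

23.3%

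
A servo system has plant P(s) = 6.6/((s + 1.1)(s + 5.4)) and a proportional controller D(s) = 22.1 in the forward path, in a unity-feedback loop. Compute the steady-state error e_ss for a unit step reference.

The loop is type 0. Static position error constant K_pos = D(0)·P(0) = 22.1·1.111 = 24.56.
Steady-state error to a unit step: e_ss = 1/(1+K_pos) = 1/25.56 = 0.0391.

0.0391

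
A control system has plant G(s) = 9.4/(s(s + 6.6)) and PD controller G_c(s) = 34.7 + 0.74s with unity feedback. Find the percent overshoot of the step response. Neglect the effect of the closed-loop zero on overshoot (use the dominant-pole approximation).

Forward path: (34.7 + 0.74s)·9.4/(s(s+6.6)). The closed-loop characteristic equation is s² + (6.6 + 9.4·0.74)s + 9.4·34.7 = 0.
That is s² + 13.56s + 326.2 = 0, so ω_n = 18.06 rad/s and ζ = 13.56/(2·18.06) = 0.3753.
%OS = 100·exp(−πζ/√(1−ζ²)) = 28%.

28%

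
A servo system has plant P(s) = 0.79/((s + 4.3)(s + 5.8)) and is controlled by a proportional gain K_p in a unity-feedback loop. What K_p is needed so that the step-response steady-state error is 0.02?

K_p = 1550

For a type-0 loop with proportional control, e_ss = 1/(1 + K_p·P(0)).
P(0) = 0.03168. Require 1/(1 + K_p·0.03168) = 0.02, so 1 + 0.03168·K_p = 50.
K_p = (50 − 1)/0.03168 = 1550.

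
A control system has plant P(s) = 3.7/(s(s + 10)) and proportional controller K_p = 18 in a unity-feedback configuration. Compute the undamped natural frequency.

With unity feedback the closed-loop characteristic equation is s² + 10s + 18·3.7 = s² + 10s + 66.6 = 0.
So ω_n² = 66.6 ⇒ ω_n = 8.161 rad/s, and ζ = 10/(2ω_n) = 0.613.

ω_n = 8.16 rad/s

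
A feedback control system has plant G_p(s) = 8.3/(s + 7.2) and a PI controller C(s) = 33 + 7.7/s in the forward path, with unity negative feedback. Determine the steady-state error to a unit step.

0

The open loop C(s)G_p(s) has a pole at the origin (type 1), so the static position error constant is infinite and e_ss = 1/(1+∞) = 0.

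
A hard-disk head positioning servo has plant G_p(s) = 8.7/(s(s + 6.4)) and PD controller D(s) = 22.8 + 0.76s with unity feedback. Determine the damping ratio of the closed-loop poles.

Forward path: (22.8 + 0.76s)·8.7/(s(s+6.4)). The closed-loop characteristic equation is s² + (6.4 + 8.7·0.76)s + 8.7·22.8 = 0.
That is s² + 13.01s + 198.4 = 0, so ω_n = 14.08 rad/s and ζ = 13.01/(2·14.08) = 0.4619.

ζ = 0.462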